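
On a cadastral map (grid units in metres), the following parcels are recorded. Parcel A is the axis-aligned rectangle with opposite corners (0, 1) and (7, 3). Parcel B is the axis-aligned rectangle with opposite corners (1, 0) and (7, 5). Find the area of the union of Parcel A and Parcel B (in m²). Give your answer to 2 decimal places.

32.00

By inclusion–exclusion:
Individual areas: |Parcel A| = 14, |Parcel B| = 30.
|Parcel A∩Parcel B|: x∈[1,7], y∈[1,3] → 6·2 = 12.
|Parcel A ∪ Parcel B| = 44 − 12 = 32.00.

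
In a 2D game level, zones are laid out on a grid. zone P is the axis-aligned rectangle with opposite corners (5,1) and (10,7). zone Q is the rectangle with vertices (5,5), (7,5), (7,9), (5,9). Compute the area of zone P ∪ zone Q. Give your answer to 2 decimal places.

By inclusion–exclusion:
Individual areas: |zone P| = 30, |zone Q| = 8.
|zone P∩zone Q|: x∈[5,7], y∈[5,7] → 2·2 = 4.
|zone P ∪ zone Q| = 38 − 4 = 34.00.

34.00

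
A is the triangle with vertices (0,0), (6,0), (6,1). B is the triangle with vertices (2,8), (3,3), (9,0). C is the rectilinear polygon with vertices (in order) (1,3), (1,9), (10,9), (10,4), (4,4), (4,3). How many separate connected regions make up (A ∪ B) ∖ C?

(A ∪ B) ∖ C splits into 2 disjoint pieces (area 3, area 7).

2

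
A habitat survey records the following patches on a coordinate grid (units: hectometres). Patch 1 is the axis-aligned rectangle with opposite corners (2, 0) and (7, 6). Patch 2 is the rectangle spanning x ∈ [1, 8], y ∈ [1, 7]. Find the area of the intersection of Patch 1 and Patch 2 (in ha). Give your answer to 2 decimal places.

25.00

|Patch 1∩Patch 2|: x∈[2,7], y∈[1,6] → 5·5 = 25.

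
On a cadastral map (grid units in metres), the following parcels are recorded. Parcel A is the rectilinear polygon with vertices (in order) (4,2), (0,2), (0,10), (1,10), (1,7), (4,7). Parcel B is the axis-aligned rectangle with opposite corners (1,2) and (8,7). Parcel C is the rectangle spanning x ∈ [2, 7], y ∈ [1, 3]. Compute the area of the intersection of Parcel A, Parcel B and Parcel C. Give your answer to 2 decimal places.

2.00

The intersection is the polygon with vertices (4,2), (2,2), (2,3), (4,3).
By the shoelace formula its area is 2.00.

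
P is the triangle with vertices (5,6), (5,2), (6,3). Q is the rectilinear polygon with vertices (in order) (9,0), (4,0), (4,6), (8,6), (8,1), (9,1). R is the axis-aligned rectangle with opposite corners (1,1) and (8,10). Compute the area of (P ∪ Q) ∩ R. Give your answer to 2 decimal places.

20.00

The region (P ∪ Q) ∩ R is the polygon with vertices (4,6), (5,6), (8,6), (8,1), (4,1).
By the shoelace formula its area is 20.00.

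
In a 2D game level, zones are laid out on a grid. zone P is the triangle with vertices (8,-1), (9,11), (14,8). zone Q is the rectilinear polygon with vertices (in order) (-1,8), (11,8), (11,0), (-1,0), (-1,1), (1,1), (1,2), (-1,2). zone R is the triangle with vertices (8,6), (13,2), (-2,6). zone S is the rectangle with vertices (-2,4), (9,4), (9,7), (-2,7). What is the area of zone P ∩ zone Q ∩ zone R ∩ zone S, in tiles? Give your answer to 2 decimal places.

0.73

The intersection is the polygon with vertices (8.547,5.562), (9,5.2), (9,4), (8.417,4).
By the shoelace formula its area is 0.73.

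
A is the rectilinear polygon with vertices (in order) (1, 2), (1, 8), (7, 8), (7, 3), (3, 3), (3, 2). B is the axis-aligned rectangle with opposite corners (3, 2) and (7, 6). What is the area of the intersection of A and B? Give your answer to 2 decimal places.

12.00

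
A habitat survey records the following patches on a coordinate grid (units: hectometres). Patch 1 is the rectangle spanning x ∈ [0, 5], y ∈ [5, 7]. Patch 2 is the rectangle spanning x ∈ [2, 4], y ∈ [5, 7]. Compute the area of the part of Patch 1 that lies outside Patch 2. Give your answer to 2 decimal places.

|Patch 1∩Patch 2|: x∈[2,4], y∈[5,7] → 2·2 = 4.
|Patch 1| = 10.
|Patch 1 ∖ Patch 2| = |Patch 1| − |Patch 1∩Patch 2| = 10 − 4 = 6.00.

6.00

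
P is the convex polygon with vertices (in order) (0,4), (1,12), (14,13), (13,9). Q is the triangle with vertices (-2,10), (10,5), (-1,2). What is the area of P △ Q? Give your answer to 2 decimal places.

90.36

|P| = 75, |Q| = 45.5, |P∩Q| = 15.0715.
|P △ Q| = |P| + |Q| − 2·|P∩Q| = 75 + 45.5 − 30.143 = 90.36.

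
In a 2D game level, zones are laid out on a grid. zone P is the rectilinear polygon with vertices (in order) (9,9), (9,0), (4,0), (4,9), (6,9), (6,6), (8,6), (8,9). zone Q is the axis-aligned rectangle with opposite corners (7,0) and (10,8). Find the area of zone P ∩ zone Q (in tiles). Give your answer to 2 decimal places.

The intersection is the polygon with vertices (9,0), (7,0), (7,6), (8,6), (8,8), (9,8).
By the shoelace formula its area is 14.00.

14.00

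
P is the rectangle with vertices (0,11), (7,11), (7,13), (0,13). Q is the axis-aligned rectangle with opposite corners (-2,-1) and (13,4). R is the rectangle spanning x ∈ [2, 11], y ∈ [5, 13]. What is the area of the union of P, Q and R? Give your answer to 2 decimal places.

By inclusion–exclusion:
Individual areas: |P| = 14, |Q| = 75, |R| = 72.
|P∩Q| = 0 (no overlap).
|P∩R|: x∈[2,7], y∈[11,13] → 5·2 = 10.
|Q∩R| = 0 (no overlap).
|P∩Q∩R| = 0.
|P ∪ Q ∪ R| = 161 − 10 + 0 = 151.00.

151.00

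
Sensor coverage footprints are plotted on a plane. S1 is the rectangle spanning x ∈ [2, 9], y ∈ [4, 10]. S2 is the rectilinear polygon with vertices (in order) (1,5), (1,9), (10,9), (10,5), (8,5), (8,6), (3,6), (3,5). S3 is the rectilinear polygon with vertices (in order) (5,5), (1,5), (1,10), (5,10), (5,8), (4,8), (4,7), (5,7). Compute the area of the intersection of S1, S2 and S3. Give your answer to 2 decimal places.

9.00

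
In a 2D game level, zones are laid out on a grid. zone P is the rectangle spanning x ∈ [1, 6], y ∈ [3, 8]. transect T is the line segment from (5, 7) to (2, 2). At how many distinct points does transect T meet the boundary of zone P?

1

The segment meets the boundary at (2.6,3).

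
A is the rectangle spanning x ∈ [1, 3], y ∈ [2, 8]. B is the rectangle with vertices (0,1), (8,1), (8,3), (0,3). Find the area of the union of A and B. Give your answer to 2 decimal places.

By inclusion–exclusion:
Individual areas: |A| = 12, |B| = 16.
|A∩B|: x∈[1,3], y∈[2,3] → 2·1 = 2.
|A ∪ B| = 28 − 2 = 26.00.

26.00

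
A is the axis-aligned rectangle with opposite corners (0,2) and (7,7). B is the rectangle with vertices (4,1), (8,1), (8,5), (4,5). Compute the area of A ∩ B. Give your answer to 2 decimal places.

9.00

|A∩B|: x∈[4,7], y∈[2,5] → 3·3 = 9.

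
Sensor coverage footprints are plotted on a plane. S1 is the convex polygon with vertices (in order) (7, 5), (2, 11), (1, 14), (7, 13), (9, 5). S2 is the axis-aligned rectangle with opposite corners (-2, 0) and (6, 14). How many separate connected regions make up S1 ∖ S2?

S1 ∖ S2 is a single connected region.

1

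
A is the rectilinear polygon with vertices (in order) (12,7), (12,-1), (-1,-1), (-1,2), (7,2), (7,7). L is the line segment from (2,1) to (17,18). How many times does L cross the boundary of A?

The segment meets the boundary at (7.294,7), (7,6.667), (2.882,2).

3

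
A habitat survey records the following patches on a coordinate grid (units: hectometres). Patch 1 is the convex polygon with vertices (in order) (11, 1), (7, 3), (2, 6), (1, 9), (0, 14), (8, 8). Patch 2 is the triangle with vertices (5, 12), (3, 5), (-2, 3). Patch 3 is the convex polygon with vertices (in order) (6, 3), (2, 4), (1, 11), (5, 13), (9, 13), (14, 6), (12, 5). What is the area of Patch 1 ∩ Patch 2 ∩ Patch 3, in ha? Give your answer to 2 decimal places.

The intersection is the polygon with vertices (1.5,7.5), (4.14,10.895), (4.588,10.559), (3.098,5.341), (2,6).
By the shoelace formula its area is 7.64.

7.64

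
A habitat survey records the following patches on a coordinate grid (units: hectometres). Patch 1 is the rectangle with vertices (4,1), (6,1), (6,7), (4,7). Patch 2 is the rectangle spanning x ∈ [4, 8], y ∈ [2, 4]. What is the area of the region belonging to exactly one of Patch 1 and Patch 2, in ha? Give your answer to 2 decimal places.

12.00

|Patch 1∩Patch 2|: x∈[4,6], y∈[2,4] → 2·2 = 4.
|Patch 1 △ Patch 2| = |Patch 1| + |Patch 2| − 2·|Patch 1∩Patch 2| = 12 + 8 − 8 = 12.00.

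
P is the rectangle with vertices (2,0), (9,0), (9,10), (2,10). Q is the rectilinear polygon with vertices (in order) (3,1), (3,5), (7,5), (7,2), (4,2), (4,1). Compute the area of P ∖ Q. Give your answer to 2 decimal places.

|P| = 70, |P∩Q| = 13.
|P ∖ Q| = |P| − |P∩Q| = 70 − 13 = 57.00.

57.00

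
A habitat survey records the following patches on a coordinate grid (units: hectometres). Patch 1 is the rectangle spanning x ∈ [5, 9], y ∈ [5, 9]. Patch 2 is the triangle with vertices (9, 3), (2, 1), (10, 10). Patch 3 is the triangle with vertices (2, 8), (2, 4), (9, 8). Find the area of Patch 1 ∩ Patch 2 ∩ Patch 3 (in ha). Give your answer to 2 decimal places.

The intersection is the polygon with vertices (8.222,8), (9,8), (7.419,7.097).
By the shoelace formula its area is 0.35.

0.35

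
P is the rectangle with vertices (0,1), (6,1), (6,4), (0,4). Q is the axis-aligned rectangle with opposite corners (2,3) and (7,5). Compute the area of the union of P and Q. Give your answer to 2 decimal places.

24.00

By inclusion–exclusion:
Individual areas: |P| = 18, |Q| = 10.
|P∩Q|: x∈[2,6], y∈[3,4] → 4·1 = 4.
|P ∪ Q| = 28 − 4 = 24.00.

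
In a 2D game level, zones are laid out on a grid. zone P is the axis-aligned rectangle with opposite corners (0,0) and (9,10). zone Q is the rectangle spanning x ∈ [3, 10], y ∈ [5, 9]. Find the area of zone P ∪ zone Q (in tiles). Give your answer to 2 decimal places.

94.00

By inclusion–exclusion:
Individual areas: |zone P| = 90, |zone Q| = 28.
|zone P∩zone Q|: x∈[3,9], y∈[5,9] → 6·4 = 24.
|zone P ∪ zone Q| = 118 − 24 = 94.00.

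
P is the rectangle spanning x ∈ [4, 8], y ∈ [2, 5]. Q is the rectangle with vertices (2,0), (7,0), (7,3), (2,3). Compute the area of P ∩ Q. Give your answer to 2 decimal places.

3.00

|P∩Q|: x∈[4,7], y∈[2,3] → 3·1 = 3.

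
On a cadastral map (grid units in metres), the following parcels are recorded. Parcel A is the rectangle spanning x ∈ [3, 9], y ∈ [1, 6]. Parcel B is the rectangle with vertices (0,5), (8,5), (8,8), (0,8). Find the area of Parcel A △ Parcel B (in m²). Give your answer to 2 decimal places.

44.00

|Parcel A∩Parcel B|: x∈[3,8], y∈[5,6] → 5·1 = 5.
|Parcel A △ Parcel B| = |Parcel A| + |Parcel B| − 2·|Parcel A∩Parcel B| = 30 + 24 − 10 = 44.00.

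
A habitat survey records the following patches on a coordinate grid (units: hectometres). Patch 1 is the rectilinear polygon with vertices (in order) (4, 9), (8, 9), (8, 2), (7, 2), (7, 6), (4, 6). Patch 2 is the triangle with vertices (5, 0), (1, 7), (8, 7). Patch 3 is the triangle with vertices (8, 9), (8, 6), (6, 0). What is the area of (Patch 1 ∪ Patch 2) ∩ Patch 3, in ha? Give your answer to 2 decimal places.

The region (Patch 1 ∪ Patch 2) ∩ Patch 3 is the polygon with vertices (8,7), (8,6), (7,3), (7,4.5), (8,9).
By the shoelace formula its area is 2.25.

2.25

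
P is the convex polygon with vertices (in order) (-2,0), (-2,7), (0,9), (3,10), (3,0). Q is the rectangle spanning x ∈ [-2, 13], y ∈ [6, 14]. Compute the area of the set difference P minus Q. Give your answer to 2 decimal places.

30.00

|P| = 44.5, |P∩Q| = 14.5.
|P ∖ Q| = |P| − |P∩Q| = 44.5 − 14.5 = 30.00.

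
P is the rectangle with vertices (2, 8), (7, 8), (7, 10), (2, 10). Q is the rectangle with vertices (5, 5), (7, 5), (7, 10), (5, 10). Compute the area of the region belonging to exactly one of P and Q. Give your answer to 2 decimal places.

|P∩Q|: x∈[5,7], y∈[8,10] → 2·2 = 4.
|P △ Q| = |P| + |Q| − 2·|P∩Q| = 10 + 10 − 8 = 12.00.

12.00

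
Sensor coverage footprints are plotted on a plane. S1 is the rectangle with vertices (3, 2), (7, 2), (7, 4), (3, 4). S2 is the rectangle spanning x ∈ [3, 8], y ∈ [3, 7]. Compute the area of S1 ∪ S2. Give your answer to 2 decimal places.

24.00

By inclusion–exclusion:
Individual areas: |S1| = 8, |S2| = 20.
|S1∩S2|: x∈[3,7], y∈[3,4] → 4·1 = 4.
|S1 ∪ S2| = 28 − 4 = 24.00.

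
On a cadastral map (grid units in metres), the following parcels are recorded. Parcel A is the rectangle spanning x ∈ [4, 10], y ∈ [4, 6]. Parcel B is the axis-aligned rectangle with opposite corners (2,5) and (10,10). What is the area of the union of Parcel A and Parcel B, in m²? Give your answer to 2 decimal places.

46.00

By inclusion–exclusion:
Individual areas: |Parcel A| = 12, |Parcel B| = 40.
|Parcel A∩Parcel B|: x∈[4,10], y∈[5,6] → 6·1 = 6.
|Parcel A ∪ Parcel B| = 52 − 6 = 46.00.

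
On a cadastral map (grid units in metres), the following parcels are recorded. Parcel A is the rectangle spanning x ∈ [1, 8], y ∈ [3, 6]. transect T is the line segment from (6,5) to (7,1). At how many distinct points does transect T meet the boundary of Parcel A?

The segment meets the boundary at (6.5,3).

1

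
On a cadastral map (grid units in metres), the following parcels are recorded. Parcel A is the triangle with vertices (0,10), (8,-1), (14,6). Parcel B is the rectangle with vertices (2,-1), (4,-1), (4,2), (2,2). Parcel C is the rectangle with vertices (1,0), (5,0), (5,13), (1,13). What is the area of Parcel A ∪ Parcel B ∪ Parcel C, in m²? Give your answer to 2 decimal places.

101.93

By inclusion–exclusion:
Individual areas: |Parcel A| = 61, |Parcel B| = 6, |Parcel C| = 52.
|Parcel A∩Parcel B| = 0.
|Parcel A∩Parcel C| = 13.0714.
|Parcel B∩Parcel C|: x∈[2,4], y∈[0,2] → 2·2 = 4.
|Parcel A∩Parcel B∩Parcel C| = 0.
|Parcel A ∪ Parcel B ∪ Parcel C| = 119 − 17.0714 + 0 = 101.93.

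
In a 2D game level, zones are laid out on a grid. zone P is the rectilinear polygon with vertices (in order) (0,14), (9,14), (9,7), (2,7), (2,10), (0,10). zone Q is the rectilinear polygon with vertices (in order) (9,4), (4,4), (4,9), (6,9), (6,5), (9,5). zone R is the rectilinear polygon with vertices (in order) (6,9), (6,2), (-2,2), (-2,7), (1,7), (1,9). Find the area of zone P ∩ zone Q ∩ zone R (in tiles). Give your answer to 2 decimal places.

The intersection is the polygon with vertices (4,9), (6,9), (6,7), (4,7).
By the shoelace formula its area is 4.00.

4.00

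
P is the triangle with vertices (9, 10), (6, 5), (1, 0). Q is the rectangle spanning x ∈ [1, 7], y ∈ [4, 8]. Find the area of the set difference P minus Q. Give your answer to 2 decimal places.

|P| = 5, |P∩Q| = 2.5667.
|P ∖ Q| = |P| − |P∩Q| = 5 − 2.5667 = 2.43.

2.43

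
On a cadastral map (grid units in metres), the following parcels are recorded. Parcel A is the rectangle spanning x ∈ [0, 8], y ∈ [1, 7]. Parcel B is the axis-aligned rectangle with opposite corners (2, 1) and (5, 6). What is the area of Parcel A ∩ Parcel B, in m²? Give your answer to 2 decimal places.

|Parcel A∩Parcel B|: x∈[2,5], y∈[1,6] → 3·5 = 15.

15.00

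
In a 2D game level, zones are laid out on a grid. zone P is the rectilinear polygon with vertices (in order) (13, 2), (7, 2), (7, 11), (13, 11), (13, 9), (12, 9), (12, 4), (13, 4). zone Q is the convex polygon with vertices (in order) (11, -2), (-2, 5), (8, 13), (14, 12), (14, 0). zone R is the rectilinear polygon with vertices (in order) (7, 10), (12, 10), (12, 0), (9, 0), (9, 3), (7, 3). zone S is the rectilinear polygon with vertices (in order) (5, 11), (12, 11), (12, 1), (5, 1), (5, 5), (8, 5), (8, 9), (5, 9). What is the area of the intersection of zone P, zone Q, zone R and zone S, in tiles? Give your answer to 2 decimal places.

34.00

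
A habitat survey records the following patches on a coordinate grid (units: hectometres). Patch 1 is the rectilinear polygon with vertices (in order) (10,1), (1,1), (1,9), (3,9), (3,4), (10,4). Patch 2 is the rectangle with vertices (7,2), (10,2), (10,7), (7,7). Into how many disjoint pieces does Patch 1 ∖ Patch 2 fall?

1

Patch 1 ∖ Patch 2 is a single connected region.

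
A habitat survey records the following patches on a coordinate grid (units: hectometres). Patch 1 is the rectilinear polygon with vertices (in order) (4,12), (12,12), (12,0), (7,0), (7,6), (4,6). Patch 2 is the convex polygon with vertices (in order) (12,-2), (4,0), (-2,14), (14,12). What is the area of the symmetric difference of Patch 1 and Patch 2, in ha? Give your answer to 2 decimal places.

|Patch 1| = 78, |Patch 2| = 164, |Patch 1∩Patch 2| = 78.
|Patch 1 △ Patch 2| = |Patch 1| + |Patch 2| − 2·|Patch 1∩Patch 2| = 78 + 164 − 156 = 86.00.

86.00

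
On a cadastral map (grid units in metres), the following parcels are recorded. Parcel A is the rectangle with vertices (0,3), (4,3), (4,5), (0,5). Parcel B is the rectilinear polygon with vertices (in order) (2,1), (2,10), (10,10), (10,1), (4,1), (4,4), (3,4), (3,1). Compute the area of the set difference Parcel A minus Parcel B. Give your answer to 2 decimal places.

|Parcel A| = 8, |Parcel A∩Parcel B| = 3.
|Parcel A ∖ Parcel B| = |Parcel A| − |Parcel A∩Parcel B| = 8 − 3 = 5.00.

5.00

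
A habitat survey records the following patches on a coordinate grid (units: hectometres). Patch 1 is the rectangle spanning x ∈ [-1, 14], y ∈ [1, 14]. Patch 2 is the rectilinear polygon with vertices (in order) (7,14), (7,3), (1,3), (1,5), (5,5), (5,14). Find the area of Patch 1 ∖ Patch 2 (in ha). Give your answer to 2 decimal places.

|Patch 1| = 195, |Patch 1∩Patch 2| = 30.
|Patch 1 ∖ Patch 2| = |Patch 1| − |Patch 1∩Patch 2| = 195 − 30 = 165.00.

165.00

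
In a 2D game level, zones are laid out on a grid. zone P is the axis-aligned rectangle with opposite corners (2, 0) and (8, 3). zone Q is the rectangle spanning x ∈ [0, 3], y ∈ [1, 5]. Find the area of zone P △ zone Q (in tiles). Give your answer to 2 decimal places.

|zone P∩zone Q|: x∈[2,3], y∈[1,3] → 1·2 = 2.
|zone P △ zone Q| = |zone P| + |zone Q| − 2·|zone P∩zone Q| = 18 + 12 − 4 = 26.00.

26.00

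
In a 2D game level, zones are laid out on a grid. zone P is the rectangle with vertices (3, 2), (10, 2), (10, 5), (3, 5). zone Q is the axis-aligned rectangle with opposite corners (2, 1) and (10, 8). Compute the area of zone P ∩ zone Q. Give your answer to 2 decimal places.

21.00

|zone P∩zone Q|: x∈[3,10], y∈[2,5] → 7·3 = 21.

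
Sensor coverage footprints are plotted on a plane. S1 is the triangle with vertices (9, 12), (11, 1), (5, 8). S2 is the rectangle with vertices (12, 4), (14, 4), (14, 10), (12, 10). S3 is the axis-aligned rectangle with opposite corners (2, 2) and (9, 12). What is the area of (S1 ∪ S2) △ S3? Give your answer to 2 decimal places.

|S1 ∪ S2| = 38.
|(S1 ∪ S2) ∩ S3| = 17.3333.
|(S1 ∪ S2) △ S3| = 38 + 70 − 34.6667 = 73.33.

73.33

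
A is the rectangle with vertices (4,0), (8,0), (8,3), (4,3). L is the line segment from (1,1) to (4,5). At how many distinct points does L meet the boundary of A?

The segment lies entirely outside A and never meets its boundary.

0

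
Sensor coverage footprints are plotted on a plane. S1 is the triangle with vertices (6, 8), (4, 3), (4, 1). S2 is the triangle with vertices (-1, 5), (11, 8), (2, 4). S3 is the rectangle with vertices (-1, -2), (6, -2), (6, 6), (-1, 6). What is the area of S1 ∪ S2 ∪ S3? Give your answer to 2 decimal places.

By inclusion–exclusion:
Individual areas: |S1| = 2, |S2| = 10.5, |S3| = 56.
|S1∩S2| = 0.2863.
|S1∩S3| = 1.7714.
|S2∩S3| = 6.9444.
|S1∩S2∩S3| = 0.1645.
|S1 ∪ S2 ∪ S3| = 68.5 − 9.0022 + 0.1645 = 59.66.

59.66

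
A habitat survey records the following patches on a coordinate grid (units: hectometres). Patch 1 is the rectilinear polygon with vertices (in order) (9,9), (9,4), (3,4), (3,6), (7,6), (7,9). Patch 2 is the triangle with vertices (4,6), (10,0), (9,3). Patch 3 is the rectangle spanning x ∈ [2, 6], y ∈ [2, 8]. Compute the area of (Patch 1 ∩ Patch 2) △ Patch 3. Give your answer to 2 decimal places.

23.73

|Patch 1 ∩ Patch 2| = 1.3333.
|(Patch 1 ∩ Patch 2) ∩ Patch 3| = 0.8.
|(Patch 1 ∩ Patch 2) △ Patch 3| = 1.3333 + 24 − 1.6 = 23.73.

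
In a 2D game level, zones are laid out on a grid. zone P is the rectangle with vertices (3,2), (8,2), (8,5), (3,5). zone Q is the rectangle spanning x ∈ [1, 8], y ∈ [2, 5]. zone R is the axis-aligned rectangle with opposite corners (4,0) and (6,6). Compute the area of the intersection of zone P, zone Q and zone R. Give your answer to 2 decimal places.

The intersection is the polygon with vertices (4,2), (4,5), (6,5), (6,2).
By the shoelace formula its area is 6.00.

6.00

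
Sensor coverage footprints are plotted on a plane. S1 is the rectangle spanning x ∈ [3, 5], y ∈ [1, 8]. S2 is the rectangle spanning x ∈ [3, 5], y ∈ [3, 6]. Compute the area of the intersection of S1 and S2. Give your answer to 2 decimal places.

|S1∩S2|: x∈[3,5], y∈[3,6] → 2·3 = 6.

6.00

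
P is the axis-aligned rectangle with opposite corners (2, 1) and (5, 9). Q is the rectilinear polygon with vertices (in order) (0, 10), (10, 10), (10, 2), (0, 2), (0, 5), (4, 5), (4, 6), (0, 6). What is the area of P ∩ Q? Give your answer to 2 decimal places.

19.00

The intersection is the polygon with vertices (2,9), (5,9), (5,2), (2,2), (2,5), (4,5), (4,6), (2,6).
By the shoelace formula its area is 19.00.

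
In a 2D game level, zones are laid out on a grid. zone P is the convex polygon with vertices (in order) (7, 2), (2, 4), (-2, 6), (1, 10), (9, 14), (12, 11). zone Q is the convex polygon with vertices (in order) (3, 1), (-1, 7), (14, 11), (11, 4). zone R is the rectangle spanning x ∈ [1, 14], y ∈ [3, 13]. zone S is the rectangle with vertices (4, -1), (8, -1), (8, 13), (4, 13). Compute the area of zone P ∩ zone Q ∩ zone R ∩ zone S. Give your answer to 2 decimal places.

23.24

The intersection is the polygon with vertices (8,9.4), (8,3.8), (7.556,3), (4.5,3), (4,3.2), (4,8.333).
By the shoelace formula its area is 23.24.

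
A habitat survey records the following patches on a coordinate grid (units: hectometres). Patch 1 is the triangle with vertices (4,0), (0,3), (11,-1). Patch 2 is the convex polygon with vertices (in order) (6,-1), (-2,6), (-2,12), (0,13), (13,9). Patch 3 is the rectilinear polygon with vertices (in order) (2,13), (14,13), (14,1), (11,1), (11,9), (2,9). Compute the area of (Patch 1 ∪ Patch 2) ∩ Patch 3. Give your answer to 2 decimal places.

The region (Patch 1 ∪ Patch 2) ∩ Patch 3 is the polygon with vertices (13,9), (11,6.143), (11,9), (2,9), (2,12.385).
By the shoelace formula its area is 21.47.

21.47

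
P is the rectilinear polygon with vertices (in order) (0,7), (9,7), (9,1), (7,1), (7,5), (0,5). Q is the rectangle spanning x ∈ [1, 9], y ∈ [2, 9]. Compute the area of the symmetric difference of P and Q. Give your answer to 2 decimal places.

38.00

|P| = 26, |Q| = 56, |P∩Q| = 22.
|P △ Q| = |P| + |Q| − 2·|P∩Q| = 26 + 56 − 44 = 38.00.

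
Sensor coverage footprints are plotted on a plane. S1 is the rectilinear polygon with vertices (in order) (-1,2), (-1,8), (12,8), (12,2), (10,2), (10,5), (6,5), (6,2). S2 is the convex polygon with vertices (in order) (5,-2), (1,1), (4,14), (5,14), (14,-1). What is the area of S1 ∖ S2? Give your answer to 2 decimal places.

27.17

|S1| = 66, |S1∩S2| = 38.8282.
|S1 ∖ S2| = |S1| − |S1∩S2| = 66 − 38.8282 = 27.17.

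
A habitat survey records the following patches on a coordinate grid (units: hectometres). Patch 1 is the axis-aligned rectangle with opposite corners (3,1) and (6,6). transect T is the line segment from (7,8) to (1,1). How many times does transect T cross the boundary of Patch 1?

2

The segment meets the boundary at (3,3.333), (5.286,6).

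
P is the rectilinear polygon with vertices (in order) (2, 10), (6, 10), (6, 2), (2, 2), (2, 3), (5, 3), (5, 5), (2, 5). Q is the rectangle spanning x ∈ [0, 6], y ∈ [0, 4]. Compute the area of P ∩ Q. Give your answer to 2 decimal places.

The intersection is the polygon with vertices (6,2), (2,2), (2,3), (5,3), (5,4), (6,4).
By the shoelace formula its area is 5.00.

5.00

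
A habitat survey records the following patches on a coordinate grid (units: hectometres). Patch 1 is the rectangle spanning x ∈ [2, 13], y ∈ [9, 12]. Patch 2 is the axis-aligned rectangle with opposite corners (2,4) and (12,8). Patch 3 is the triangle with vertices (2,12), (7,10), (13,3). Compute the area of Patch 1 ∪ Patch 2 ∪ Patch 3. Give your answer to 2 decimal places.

75.20

By inclusion–exclusion:
Individual areas: |Patch 1| = 33, |Patch 2| = 40, |Patch 3| = 11.5.
|Patch 1∩Patch 2| = 0 (no overlap).
|Patch 1∩Patch 3| = 4.9286.
|Patch 2∩Patch 3| = 4.369.
|Patch 1∩Patch 2∩Patch 3| = 0.
|Patch 1 ∪ Patch 2 ∪ Patch 3| = 84.5 − 9.2976 + 0 = 75.20.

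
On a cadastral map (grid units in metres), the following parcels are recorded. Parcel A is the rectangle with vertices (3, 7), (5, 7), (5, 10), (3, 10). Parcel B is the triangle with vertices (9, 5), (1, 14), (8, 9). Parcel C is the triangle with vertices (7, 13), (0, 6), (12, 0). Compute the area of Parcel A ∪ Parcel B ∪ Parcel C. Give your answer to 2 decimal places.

By inclusion–exclusion:
Individual areas: |Parcel A| = 6, |Parcel B| = 11.5, |Parcel C| = 63.
|Parcel A∩Parcel B| = 0.1111.
|Parcel A∩Parcel C| = 5.5.
|Parcel B∩Parcel C| = 8.7377.
|Parcel A∩Parcel B∩Parcel C| = 0.1111.
|Parcel A ∪ Parcel B ∪ Parcel C| = 80.5 − 14.3489 + 0.1111 = 66.26.

66.26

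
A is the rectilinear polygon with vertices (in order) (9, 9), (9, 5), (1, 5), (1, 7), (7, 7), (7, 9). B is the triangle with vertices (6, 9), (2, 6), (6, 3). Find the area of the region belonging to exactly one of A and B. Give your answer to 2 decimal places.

18.67

|A| = 20, |B| = 12, |A∩B| = 6.6667.
|A △ B| = |A| + |B| − 2·|A∩B| = 20 + 12 − 13.3333 = 18.67.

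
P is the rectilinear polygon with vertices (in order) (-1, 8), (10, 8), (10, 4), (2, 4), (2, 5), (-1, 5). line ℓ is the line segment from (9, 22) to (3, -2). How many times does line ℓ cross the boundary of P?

2

The segment meets the boundary at (4.5,4), (5.5,8).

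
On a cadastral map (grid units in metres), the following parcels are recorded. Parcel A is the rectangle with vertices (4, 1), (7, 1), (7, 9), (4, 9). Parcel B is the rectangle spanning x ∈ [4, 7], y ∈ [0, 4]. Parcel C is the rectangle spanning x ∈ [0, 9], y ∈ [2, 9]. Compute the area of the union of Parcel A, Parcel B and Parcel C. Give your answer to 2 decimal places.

69.00

By inclusion–exclusion:
Individual areas: |Parcel A| = 24, |Parcel B| = 12, |Parcel C| = 63.
|Parcel A∩Parcel B|: x∈[4,7], y∈[1,4] → 3·3 = 9.
|Parcel A∩Parcel C|: x∈[4,7], y∈[2,9] → 3·7 = 21.
|Parcel B∩Parcel C|: x∈[4,7], y∈[2,4] → 3·2 = 6.
|Parcel A∩Parcel B∩Parcel C| = 6.
|Parcel A ∪ Parcel B ∪ Parcel C| = 99 − 36 + 6 = 69.00.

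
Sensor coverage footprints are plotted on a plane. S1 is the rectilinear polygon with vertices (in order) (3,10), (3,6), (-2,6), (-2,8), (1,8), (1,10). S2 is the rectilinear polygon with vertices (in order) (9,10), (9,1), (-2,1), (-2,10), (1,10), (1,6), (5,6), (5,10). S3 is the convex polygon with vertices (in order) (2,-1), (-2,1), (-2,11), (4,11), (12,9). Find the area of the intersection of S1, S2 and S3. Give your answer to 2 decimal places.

6.00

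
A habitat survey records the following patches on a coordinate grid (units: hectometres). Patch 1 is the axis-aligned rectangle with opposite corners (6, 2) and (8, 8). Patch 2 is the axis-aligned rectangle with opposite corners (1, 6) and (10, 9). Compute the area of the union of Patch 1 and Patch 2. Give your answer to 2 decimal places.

35.00

By inclusion–exclusion:
Individual areas: |Patch 1| = 12, |Patch 2| = 27.
|Patch 1∩Patch 2|: x∈[6,8], y∈[6,8] → 2·2 = 4.
|Patch 1 ∪ Patch 2| = 39 − 4 = 35.00.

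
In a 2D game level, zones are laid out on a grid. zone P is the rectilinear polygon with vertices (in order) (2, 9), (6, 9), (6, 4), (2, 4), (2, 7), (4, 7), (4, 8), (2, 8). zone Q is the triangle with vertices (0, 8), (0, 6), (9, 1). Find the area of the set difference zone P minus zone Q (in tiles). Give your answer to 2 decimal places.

14.87

|zone P| = 18, |zone P∩zone Q| = 3.1302.
|zone P ∖ zone Q| = |zone P| − |zone P∩zone Q| = 18 − 3.1302 = 14.87.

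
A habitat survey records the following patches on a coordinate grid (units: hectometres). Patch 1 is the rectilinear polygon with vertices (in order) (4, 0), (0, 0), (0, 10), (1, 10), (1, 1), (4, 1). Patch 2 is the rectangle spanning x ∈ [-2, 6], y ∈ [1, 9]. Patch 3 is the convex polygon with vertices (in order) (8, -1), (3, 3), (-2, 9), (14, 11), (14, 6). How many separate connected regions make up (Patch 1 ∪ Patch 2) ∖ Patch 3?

2

(Patch 1 ∪ Patch 2) ∖ Patch 3 splits into 2 disjoint pieces (area 31.5, area 0.6875).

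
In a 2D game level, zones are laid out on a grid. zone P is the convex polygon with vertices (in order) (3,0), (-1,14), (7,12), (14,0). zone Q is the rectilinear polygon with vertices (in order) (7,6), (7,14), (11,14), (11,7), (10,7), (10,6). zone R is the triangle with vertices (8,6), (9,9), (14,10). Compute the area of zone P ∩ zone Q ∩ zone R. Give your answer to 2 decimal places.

The intersection is the polygon with vertices (9.8,7.2), (8,6), (8.909,8.727).
By the shoelace formula its area is 1.91.

1.91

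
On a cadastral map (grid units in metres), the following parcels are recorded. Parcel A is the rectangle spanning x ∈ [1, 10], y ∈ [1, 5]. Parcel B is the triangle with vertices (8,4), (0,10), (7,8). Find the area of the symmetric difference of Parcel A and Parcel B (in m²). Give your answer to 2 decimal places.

47.92

|Parcel A| = 36, |Parcel B| = 13, |Parcel A∩Parcel B| = 0.5417.
|Parcel A △ Parcel B| = |Parcel A| + |Parcel B| − 2·|Parcel A∩Parcel B| = 36 + 13 − 1.0833 = 47.92.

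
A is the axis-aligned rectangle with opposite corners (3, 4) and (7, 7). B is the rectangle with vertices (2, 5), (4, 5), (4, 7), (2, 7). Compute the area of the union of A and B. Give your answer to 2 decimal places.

By inclusion–exclusion:
Individual areas: |A| = 12, |B| = 4.
|A∩B|: x∈[3,4], y∈[5,7] → 1·2 = 2.
|A ∪ B| = 16 − 2 = 14.00.

14.00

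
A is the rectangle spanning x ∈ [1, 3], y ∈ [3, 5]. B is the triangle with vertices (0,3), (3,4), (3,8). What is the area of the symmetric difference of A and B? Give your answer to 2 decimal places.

4.73

|A| = 4, |B| = 6, |A∩B| = 2.6333.
|A △ B| = |A| + |B| − 2·|A∩B| = 4 + 6 − 5.2667 = 4.73.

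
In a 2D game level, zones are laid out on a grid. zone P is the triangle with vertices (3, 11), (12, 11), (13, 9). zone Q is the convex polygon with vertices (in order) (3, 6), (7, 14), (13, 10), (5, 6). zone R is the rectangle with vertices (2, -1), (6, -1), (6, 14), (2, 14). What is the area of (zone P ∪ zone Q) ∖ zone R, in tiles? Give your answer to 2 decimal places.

|zone P ∪ zone Q| = 37.2075.
|(zone P ∪ zone Q) ∩ zone R| = 9.3182.
|(zone P ∪ zone Q) ∖ zone R| = 37.2075 − 9.3182 = 27.89.

27.89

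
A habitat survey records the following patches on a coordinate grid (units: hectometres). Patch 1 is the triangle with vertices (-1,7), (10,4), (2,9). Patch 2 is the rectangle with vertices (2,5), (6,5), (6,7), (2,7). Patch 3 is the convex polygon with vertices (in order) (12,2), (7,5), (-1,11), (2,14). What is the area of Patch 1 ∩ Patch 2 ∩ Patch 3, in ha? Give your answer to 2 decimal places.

0.84

The intersection is the polygon with vertices (5.2,7), (6,6.5), (6,5.75), (4.333,7).
By the shoelace formula its area is 0.84.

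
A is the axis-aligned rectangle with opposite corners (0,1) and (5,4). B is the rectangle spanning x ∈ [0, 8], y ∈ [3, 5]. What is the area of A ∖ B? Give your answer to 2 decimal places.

|A∩B|: x∈[0,5], y∈[3,4] → 5·1 = 5.
|A| = 15.
|A ∖ B| = |A| − |A∩B| = 15 − 5 = 10.00.

10.00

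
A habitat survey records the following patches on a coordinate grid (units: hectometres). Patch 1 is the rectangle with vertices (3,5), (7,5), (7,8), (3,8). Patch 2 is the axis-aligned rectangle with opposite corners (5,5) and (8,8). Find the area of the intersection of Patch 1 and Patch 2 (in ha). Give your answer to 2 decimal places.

|Patch 1∩Patch 2|: x∈[5,7], y∈[5,8] → 2·3 = 6.

6.00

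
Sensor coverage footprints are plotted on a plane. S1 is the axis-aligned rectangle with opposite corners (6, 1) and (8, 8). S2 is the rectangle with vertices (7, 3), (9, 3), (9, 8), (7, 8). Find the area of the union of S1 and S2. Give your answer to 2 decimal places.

By inclusion–exclusion:
Individual areas: |S1| = 14, |S2| = 10.
|S1∩S2|: x∈[7,8], y∈[3,8] → 1·5 = 5.
|S1 ∪ S2| = 24 − 5 = 19.00.

19.00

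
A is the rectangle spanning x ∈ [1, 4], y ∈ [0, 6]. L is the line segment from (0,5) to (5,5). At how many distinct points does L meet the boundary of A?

The segment meets the boundary at (1,5), (4,5).

2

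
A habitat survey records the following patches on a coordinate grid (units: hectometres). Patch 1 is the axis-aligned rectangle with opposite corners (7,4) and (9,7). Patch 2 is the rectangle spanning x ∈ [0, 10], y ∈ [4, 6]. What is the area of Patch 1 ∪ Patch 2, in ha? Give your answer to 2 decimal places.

22.00

By inclusion–exclusion:
Individual areas: |Patch 1| = 6, |Patch 2| = 20.
|Patch 1∩Patch 2|: x∈[7,9], y∈[4,6] → 2·2 = 4.
|Patch 1 ∪ Patch 2| = 26 − 4 = 22.00.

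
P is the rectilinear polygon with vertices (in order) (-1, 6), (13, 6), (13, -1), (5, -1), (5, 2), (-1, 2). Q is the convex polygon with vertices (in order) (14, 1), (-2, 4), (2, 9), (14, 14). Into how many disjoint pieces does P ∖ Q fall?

2

P ∖ Q splits into 2 disjoint pieces (area 0.225, area 31).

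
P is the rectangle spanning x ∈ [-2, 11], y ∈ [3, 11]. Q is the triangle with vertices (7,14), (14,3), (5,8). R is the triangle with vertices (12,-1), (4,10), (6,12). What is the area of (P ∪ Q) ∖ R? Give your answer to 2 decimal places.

96.66

|P ∪ Q| = 112.9351.
|(P ∪ Q) ∩ R| = 16.2774.
|(P ∪ Q) ∖ R| = 112.9351 − 16.2774 = 96.66.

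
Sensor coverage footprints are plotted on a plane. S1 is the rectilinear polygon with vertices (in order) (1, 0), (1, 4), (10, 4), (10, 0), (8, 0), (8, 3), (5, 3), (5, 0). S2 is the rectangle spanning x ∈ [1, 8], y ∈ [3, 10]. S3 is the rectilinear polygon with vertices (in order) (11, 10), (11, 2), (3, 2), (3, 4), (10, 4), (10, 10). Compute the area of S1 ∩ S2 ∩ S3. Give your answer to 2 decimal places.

5.00

The intersection is the polygon with vertices (8,4), (8,3), (5,3), (3,3), (3,4).
By the shoelace formula its area is 5.00.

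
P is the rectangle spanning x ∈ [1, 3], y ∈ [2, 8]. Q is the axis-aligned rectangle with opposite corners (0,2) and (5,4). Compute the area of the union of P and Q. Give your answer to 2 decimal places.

By inclusion–exclusion:
Individual areas: |P| = 12, |Q| = 10.
|P∩Q|: x∈[1,3], y∈[2,4] → 2·2 = 4.
|P ∪ Q| = 22 − 4 = 18.00.

18.00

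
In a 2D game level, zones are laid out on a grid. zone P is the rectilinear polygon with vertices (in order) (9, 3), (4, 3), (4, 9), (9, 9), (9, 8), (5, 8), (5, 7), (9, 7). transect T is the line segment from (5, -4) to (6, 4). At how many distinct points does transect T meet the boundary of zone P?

1

The segment meets the boundary at (5.875,3).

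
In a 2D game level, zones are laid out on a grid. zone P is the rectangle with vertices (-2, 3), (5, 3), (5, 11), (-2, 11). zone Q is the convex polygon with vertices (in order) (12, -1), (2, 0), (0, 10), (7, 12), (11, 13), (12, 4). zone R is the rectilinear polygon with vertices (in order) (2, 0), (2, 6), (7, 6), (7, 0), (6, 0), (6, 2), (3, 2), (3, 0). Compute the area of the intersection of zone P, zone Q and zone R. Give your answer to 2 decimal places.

The intersection is the polygon with vertices (5,3), (2,3), (2,6), (5,6).
By the shoelace formula its area is 9.00.

9.00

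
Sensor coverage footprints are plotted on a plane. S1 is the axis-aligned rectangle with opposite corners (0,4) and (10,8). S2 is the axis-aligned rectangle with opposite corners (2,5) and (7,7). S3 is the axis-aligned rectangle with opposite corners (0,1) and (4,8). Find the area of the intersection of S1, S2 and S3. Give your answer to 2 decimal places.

The intersection is the polygon with vertices (2,7), (4,7), (4,5), (2,5).
By the shoelace formula its area is 4.00.

4.00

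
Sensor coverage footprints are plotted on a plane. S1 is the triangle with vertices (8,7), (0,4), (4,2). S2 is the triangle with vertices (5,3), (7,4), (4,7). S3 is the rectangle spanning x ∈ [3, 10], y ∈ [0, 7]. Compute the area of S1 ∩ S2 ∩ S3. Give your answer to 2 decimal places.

The intersection is the polygon with vertices (6.222,4.778), (4.952,3.191), (4.343,5.629), (5.091,5.909).
By the shoelace formula its area is 2.61.

2.61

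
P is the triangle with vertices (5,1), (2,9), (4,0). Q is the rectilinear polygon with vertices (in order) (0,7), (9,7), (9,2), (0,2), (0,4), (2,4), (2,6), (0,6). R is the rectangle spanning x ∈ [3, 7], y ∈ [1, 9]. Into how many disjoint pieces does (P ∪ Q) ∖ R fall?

(P ∪ Q) ∖ R splits into 3 disjoint pieces (area 0.6111, area 11.3056, area 10).

3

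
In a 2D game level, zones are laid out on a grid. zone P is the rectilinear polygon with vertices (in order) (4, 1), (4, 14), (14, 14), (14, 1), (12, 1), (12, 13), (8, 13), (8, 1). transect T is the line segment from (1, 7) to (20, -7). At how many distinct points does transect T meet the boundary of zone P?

The segment meets the boundary at (8,1.842), (4,4.789).

2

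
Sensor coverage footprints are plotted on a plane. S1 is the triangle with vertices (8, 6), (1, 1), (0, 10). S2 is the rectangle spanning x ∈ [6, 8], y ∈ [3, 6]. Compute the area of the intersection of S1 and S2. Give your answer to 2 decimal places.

1.43

The intersection is the polygon with vertices (6,4.571), (6,6), (8,6).
By the shoelace formula its area is 1.43.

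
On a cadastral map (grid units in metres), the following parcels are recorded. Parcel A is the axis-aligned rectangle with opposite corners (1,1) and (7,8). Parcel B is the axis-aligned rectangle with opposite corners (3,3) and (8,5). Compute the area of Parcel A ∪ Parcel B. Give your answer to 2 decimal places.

44.00

By inclusion–exclusion:
Individual areas: |Parcel A| = 42, |Parcel B| = 10.
|Parcel A∩Parcel B|: x∈[3,7], y∈[3,5] → 4·2 = 8.
|Parcel A ∪ Parcel B| = 52 − 8 = 44.00.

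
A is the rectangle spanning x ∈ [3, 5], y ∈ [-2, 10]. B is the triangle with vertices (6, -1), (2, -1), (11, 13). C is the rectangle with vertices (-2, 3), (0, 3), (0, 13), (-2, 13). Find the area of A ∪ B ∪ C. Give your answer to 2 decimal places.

By inclusion–exclusion:
Individual areas: |A| = 24, |B| = 28, |C| = 20.
|A∩B| = 6.2222.
|A∩C| = 0 (no overlap).
|B∩C| = 0.
|A∩B∩C| = 0.
|A ∪ B ∪ C| = 72 − 6.2222 + 0 = 65.78.

65.78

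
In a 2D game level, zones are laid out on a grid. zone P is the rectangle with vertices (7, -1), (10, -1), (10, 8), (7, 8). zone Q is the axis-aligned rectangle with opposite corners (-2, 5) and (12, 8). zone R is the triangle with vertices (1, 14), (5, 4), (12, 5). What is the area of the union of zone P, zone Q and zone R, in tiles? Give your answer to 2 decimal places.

77.00

By inclusion–exclusion:
Individual areas: |zone P| = 27, |zone Q| = 42, |zone R| = 37.
|zone P∩zone Q|: x∈[7,10], y∈[5,8] → 3·3 = 9.
|zone P∩zone R| = 9.3636.
|zone Q∩zone R| = 18.5.
|zone P∩zone Q∩zone R| = 7.8636.
|zone P ∪ zone Q ∪ zone R| = 106 − 36.8636 + 7.8636 = 77.00.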